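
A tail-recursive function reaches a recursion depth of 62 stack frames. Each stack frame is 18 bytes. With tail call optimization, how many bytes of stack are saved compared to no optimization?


Without TCO: 62 * 18 = 1116 bytes
With TCO: reuse 1 frame = 18 bytes
Savings = 1116 - 18 = 1098

1098


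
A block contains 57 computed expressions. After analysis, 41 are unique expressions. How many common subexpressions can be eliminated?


CSE count = total expressions - unique expressions
= 57 - 41 = 16

16


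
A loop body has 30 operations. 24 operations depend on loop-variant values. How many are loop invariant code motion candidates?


Invariant candidates = total - loop-dependent
= 30 - 24 = 6

6


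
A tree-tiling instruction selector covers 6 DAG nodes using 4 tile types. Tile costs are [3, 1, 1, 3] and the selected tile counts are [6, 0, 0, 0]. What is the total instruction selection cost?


Total cost = sum(count_i * cost_i)
= 6*3 + 0*1 + 0*1 + 0*3
= 18

18


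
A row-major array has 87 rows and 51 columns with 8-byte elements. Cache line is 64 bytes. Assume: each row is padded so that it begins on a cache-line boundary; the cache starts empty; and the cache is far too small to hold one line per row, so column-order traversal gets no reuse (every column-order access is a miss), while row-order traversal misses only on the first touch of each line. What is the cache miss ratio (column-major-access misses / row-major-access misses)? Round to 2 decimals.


Each row occupies 51 * 8 = 408 bytes and starts on a line boundary, so it spans ceil(408 / 64) = 7 cache lines.
Row-major traversal misses (one per line touched): 87 * ceil(51 * 8 / 64) = 609
Column-major traversal misses (no reuse, every access misses): 87 * 51 = 4437
Ratio = 4437 / 609 = 7.29

7.29


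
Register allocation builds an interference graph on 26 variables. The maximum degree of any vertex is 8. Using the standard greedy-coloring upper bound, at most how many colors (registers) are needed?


Greedy coloring never needs more than (max_degree + 1) colors: when coloring a vertex, at most max_degree neighbors are already colored.
Upper bound = 8 + 1 = 9

9


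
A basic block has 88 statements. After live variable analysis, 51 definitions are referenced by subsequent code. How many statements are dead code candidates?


Dead code = total statements - live definitions
= 88 - 51 = 37

37


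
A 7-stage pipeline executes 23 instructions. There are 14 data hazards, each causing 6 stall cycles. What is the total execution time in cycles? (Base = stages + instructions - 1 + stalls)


Base cycles = 7 + 23 - 1 = 29
Total stalls = 14 * 6 = 84
Total = 29 + 84 = 113

113


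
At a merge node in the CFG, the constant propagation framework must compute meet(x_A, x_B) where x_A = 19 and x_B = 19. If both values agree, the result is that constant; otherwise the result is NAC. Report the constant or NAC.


Meet operation: if both paths give the same constant, result is that constant; if they differ, result is NAC (not-a-constant).
Path A: 19, Path B: 19 -> equal
Result: constant -> 19

19


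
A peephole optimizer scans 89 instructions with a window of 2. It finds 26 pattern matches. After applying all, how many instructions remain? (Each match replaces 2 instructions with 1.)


Each match removes 1 instructions.
Total removed = 26 * 1 = 26
Remaining = 89 - 26 = 63

63


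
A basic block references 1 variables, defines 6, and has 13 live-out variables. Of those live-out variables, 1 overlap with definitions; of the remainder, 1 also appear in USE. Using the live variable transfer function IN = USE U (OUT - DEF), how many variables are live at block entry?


OUT - DEF: 13 - 1 = 12
|IN| = |USE| + |OUT - DEF| - |USE ∩ (OUT - DEF)| = 1 + 12 - 1 = 12

12


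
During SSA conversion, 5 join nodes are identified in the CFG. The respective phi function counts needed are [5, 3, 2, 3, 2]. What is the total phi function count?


Total phi functions = sum of phi functions at each join node
= 5 + 3 + 2 + 3 + 2 = 15

15


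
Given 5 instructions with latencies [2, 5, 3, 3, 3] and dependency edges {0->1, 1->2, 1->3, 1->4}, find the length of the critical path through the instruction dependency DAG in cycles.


Compute longest path through dependency graph: dist(Ik) = max over predecessors of dist + latency(Ik).
dist(I0) = latency 2 = 2
dist(I1) = dist(I0) + 5 = 2 + 5 = 7
dist(I2) = dist(I1) + 3 = 7 + 3 = 10
dist(I3) = dist(I1) + 3 = 7 + 3 = 10
dist(I4) = dist(I1) + 3 = 7 + 3 = 10
Critical path = max dist = 10

10


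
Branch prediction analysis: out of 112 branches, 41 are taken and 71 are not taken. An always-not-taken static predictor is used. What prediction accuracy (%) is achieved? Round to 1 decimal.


Predictor: always-not-taken
Correct predictions = 71
Accuracy = 71 / 112 * 100 = 63.4%

63.4


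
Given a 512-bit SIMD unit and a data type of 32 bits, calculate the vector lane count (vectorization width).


Width = SIMD bits / data type bits
= 512 / 32 = 16

16


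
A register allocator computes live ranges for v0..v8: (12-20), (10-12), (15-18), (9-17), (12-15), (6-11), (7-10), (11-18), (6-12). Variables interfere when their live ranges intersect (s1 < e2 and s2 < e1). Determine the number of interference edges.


Check all pairs for overlapping intervals.
Two intervals (s1,e1) and (s2,e2) overlap if s1 < e2 and s2 < e1.
v0 (12-20) vs v1..v8: overlaps v2, v3, v4, v7 -> 4
v1 (10-12) vs v2..v8: overlaps v3, v5, v7, v8 -> 4
v2 (15-18) vs v3..v8: overlaps v3, v7 -> 2
v3 (9-17) vs v4..v8: overlaps v4, v5, v6, v7, v8 -> 5
v4 (12-15) vs v5..v8: overlaps v7 -> 1
v5 (6-11) vs v6..v8: overlaps v6, v8 -> 2
v6 (7-10) vs v7..v8: overlaps v8 -> 1
v7 (11-18) vs v8: overlaps v8 -> 1
Total overlapping pairs = 4 + 4 + 2 + 5 + 1 + 2 + 1 + 1 = 20

20


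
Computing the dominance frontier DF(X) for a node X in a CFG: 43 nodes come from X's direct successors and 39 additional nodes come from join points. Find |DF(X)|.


DF(X) = direct successor contributions + join point contributions
= 43 + 39 = 82

82


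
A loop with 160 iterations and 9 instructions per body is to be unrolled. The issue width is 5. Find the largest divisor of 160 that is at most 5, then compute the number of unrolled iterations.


Largest divisor of 160 <= 5 is 5
New iterations = 160 / 5 = 32

32


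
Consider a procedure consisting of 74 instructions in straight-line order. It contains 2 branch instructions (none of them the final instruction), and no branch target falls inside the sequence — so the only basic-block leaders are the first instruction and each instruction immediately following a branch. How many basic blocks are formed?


With no in-sequence branch targets, the leaders are the first instruction plus the instruction after each branch.
Number of basic blocks = branches + 1
= 2 + 1 = 3

3


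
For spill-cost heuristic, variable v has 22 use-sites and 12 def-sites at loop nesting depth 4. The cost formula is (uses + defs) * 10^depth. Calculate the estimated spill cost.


uses + defs = 22 + 12 = 34
10^4 = 10000
Spill cost = 34 * 10000 = 340000

340000


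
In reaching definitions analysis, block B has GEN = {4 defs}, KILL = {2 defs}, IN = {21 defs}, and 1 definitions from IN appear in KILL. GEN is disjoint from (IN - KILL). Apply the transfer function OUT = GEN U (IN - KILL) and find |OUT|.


IN - KILL: 21 - 1 = 20 surviving definitions
OUT = GEN + surviving = 4 + 20 = 24

24


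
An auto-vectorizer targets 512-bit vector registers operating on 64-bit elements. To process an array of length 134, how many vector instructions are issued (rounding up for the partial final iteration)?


Width = 512 / 64 = 8 elements per vector op
Iterations = ceil(134 / 8) = 17

17


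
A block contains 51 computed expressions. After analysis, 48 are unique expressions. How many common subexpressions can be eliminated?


CSE count = total expressions - unique expressions
= 51 - 48 = 3

3


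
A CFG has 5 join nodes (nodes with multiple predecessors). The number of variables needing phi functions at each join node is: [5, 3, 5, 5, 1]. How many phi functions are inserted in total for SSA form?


Total phi functions = sum of phi functions at each join node
= 5 + 3 + 5 + 5 + 1 = 19

19


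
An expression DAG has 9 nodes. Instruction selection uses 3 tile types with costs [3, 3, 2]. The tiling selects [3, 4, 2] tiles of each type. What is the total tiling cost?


Total cost = sum(count_i * cost_i)
= 3*3 + 4*3 + 2*2
= 25

25


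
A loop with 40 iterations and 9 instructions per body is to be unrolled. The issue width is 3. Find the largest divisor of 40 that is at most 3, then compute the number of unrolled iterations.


Largest divisor of 40 <= 3 is 2
New iterations = 40 / 2 = 20

20


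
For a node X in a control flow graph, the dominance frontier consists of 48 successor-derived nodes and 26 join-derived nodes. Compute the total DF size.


DF(X) = direct successor contributions + join point contributions
= 48 + 26 = 74

74


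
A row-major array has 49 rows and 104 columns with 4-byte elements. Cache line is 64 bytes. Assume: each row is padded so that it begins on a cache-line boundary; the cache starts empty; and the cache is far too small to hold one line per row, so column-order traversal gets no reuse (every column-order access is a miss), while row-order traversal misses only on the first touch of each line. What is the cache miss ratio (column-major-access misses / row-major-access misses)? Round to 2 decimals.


Each row occupies 104 * 4 = 416 bytes and starts on a line boundary, so it spans ceil(416 / 64) = 7 cache lines.
Row-major traversal misses (one per line touched): 49 * ceil(104 * 4 / 64) = 343
Column-major traversal misses (no reuse, every access misses): 49 * 104 = 5096
Ratio = 5096 / 343 = 14.86

14.86


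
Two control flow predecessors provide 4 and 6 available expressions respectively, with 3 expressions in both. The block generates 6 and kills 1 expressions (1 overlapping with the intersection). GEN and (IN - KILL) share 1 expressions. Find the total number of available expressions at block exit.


IN = intersection of predecessors = 3
IN - KILL = 3 - 1 = 2
|OUT| = |GEN| + |IN - KILL| - |GEN ∩ (IN - KILL)| = 6 + 2 - 1 = 7

7


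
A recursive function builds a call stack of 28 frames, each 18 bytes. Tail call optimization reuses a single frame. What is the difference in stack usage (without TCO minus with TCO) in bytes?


Without TCO: 28 * 18 = 504 bytes
With TCO: reuse 1 frame = 18 bytes
Savings = 504 - 18 = 486

486


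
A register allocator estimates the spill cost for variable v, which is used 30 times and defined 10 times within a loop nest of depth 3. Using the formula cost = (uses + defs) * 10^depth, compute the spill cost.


uses + defs = 30 + 10 = 40
10^3 = 1000
Spill cost = 40 * 1000 = 40000

40000


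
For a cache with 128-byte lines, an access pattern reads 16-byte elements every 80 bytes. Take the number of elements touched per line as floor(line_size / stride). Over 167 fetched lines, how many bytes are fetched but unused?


Elements per line = floor(128 / 80) = 1
Bytes used per line = 1 * 16 = 16
Wasted per line = 128 - 16 = 112
Total wasted = 112 * 167 = 18704

18704


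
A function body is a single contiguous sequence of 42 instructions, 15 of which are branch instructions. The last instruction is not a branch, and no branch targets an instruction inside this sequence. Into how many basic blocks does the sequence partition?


With no in-sequence branch targets, the leaders are the first instruction plus the instruction after each branch.
Number of basic blocks = branches + 1
= 15 + 1 = 16

16


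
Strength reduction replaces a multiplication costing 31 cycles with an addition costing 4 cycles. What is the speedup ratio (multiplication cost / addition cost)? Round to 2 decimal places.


Ratio = mult_cost / add_cost = 31 / 4 = 7.75

7.75


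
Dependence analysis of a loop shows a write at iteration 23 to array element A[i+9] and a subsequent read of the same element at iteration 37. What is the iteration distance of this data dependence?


Distance = read iteration - write iteration
= 37 - 23 = 14

14


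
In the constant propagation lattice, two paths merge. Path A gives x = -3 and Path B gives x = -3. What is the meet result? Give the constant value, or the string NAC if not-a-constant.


Meet operation: if both paths give the same constant, result is that constant; if they differ, result is NAC (not-a-constant).
Path A: -3, Path B: -3 -> equal
Result: constant -> -3

-3


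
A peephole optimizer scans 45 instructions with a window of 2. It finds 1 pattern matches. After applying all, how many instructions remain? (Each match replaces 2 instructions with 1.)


Each match removes 1 instructions.
Total removed = 1 * 1 = 1
Remaining = 45 - 1 = 44

44


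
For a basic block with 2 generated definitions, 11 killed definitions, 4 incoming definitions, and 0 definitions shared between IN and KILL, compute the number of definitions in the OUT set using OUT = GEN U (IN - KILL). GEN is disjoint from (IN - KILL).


IN - KILL: 4 - 0 = 4 surviving definitions
OUT = GEN + surviving = 2 + 4 = 6

6


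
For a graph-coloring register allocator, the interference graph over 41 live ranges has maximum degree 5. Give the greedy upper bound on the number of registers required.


Greedy coloring never needs more than (max_degree + 1) colors: when coloring a vertex, at most max_degree neighbors are already colored.
Upper bound = 5 + 1 = 6

6


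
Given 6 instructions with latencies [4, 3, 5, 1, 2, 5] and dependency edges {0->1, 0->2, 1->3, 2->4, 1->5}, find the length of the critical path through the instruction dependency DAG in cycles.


Compute longest path through dependency graph: dist(Ik) = max over predecessors of dist + latency(Ik).
dist(I0) = latency 4 = 4
dist(I1) = dist(I0) + 3 = 4 + 3 = 7
dist(I2) = dist(I0) + 5 = 4 + 5 = 9
dist(I3) = dist(I1) + 1 = 7 + 1 = 8
dist(I4) = dist(I2) + 2 = 9 + 2 = 11
dist(I5) = dist(I1) + 5 = 7 + 5 = 12
Critical path = max dist = 12

12


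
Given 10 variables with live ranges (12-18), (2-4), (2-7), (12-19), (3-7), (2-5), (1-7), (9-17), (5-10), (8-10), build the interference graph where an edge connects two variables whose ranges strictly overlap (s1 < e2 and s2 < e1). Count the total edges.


Check all pairs for overlapping intervals.
Two intervals (s1,e1) and (s2,e2) overlap if s1 < e2 and s2 < e1.
v0 (12-18) vs v1..v9: overlaps v3, v7 -> 2
v1 (2-4) vs v2..v9: overlaps v2, v4, v5, v6 -> 4
v2 (2-7) vs v3..v9: overlaps v4, v5, v6, v8 -> 4
v3 (12-19) vs v4..v9: overlaps v7 -> 1
v4 (3-7) vs v5..v9: overlaps v5, v6, v8 -> 3
v5 (2-5) vs v6..v9: overlaps v6 -> 1
v6 (1-7) vs v7..v9: overlaps v8 -> 1
v7 (9-17) vs v8..v9: overlaps v8, v9 -> 2
v8 (5-10) vs v9: overlaps v9 -> 1
Total overlapping pairs = 2 + 4 + 4 + 1 + 3 + 1 + 1 + 2 + 1 = 19

19


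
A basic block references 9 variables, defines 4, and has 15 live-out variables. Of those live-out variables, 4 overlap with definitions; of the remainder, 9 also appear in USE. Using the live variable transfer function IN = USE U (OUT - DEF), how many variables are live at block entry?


OUT - DEF: 15 - 4 = 11
|IN| = |USE| + |OUT - DEF| - |USE ∩ (OUT - DEF)| = 9 + 11 - 9 = 11

11


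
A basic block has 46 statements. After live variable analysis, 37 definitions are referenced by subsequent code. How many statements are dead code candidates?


Dead code = total statements - live definitions
= 46 - 37 = 9

9


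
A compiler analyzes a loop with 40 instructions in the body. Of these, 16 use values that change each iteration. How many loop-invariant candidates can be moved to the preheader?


Invariant candidates = total - loop-dependent
= 40 - 16 = 24

24


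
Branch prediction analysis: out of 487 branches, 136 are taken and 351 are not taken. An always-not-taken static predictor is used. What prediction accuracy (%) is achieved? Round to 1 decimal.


Predictor: always-not-taken
Correct predictions = 351
Accuracy = 351 / 487 * 100 = 72.1%

72.1


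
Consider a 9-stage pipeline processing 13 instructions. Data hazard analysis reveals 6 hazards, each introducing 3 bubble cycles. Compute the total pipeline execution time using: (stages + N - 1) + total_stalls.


Base cycles = 9 + 13 - 1 = 21
Total stalls = 6 * 3 = 18
Total = 21 + 18 = 39

39


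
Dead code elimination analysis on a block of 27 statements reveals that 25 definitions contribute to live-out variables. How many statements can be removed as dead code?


Dead code = total statements - live definitions
= 27 - 25 = 2

2


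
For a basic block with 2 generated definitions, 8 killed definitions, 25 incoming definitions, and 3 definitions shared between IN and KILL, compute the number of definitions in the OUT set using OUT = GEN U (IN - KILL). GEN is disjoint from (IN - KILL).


IN - KILL: 25 - 3 = 22 surviving definitions
OUT = GEN + surviving = 2 + 22 = 24

24


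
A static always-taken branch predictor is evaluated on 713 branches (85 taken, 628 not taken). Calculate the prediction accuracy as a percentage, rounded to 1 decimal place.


Predictor: always-taken
Correct predictions = 85
Accuracy = 85 / 713 * 100 = 11.9%

11.9


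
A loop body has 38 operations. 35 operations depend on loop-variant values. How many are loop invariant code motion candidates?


Invariant candidates = total - loop-dependent
= 38 - 35 = 3

3


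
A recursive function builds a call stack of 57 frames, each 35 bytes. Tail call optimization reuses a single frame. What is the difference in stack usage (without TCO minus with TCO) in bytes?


Without TCO: 57 * 35 = 1995 bytes
With TCO: reuse 1 frame = 35 bytes
Savings = 1995 - 35 = 1960

1960


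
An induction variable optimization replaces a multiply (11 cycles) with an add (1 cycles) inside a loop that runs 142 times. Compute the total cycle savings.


Per-iteration saving = 11 - 1 = 10
Total saved = 142 * 10 = 1420

1420


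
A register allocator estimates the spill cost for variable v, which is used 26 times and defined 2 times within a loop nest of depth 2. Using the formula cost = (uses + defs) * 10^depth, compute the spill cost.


uses + defs = 26 + 2 = 28
10^2 = 100
Spill cost = 28 * 100 = 2800

2800


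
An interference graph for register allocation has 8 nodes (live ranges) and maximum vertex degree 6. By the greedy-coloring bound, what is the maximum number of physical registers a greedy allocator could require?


Greedy coloring never needs more than (max_degree + 1) colors: when coloring a vertex, at most max_degree neighbors are already colored.
Upper bound = 6 + 1 = 7

7


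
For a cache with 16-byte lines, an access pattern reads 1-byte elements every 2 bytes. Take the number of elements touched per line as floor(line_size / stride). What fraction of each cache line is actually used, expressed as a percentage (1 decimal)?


Elements per cache line = floor(16 / 2) = 8
Bytes used = 8 * 1 = 8
Utilization = 8 / 16 * 100 = 50.0%

50.0


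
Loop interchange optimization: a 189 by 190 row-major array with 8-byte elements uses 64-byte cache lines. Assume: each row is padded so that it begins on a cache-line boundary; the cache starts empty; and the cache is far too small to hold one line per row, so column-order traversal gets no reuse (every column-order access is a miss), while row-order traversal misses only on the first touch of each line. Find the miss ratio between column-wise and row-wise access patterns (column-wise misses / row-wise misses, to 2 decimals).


Each row occupies 190 * 8 = 1520 bytes and starts on a line boundary, so it spans ceil(1520 / 64) = 24 cache lines.
Row-major traversal misses (one per line touched): 189 * ceil(190 * 8 / 64) = 4536
Column-major traversal misses (no reuse, every access misses): 189 * 190 = 35910
Ratio = 35910 / 4536 = 7.92

7.92


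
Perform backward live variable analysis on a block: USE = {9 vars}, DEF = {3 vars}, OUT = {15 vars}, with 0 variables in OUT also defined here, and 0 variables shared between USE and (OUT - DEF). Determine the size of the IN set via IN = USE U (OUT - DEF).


OUT - DEF: 15 - 0 = 15
|IN| = |USE| + |OUT - DEF| - |USE ∩ (OUT - DEF)| = 9 + 15 - 0 = 24

24


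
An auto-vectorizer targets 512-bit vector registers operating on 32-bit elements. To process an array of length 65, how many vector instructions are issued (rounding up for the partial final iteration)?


Width = 512 / 32 = 16 elements per vector op
Iterations = ceil(65 / 16) = 5

5


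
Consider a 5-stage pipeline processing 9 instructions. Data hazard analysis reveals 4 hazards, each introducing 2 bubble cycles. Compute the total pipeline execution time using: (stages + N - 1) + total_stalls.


Base cycles = 5 + 9 - 1 = 13
Total stalls = 4 * 2 = 8
Total = 13 + 8 = 21

21


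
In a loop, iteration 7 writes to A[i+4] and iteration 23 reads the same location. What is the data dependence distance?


Distance = read iteration - write iteration
= 23 - 7 = 16

16


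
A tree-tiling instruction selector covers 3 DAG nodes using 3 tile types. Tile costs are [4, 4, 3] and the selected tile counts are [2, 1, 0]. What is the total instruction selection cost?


Total cost = sum(count_i * cost_i)
= 2*4 + 1*4 + 0*3
= 12

12


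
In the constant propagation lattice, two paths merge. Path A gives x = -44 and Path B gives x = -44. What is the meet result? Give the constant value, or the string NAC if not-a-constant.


Meet operation: if both paths give the same constant, result is that constant; if they differ, result is NAC (not-a-constant).
Path A: -44, Path B: -44 -> equal
Result: constant -> -44

-44


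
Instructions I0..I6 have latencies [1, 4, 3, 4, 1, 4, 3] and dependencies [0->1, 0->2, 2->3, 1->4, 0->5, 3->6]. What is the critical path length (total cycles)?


Compute longest path through dependency graph: dist(Ik) = max over predecessors of dist + latency(Ik).
dist(I0) = latency 1 = 1
dist(I1) = dist(I0) + 4 = 1 + 4 = 5
dist(I2) = dist(I0) + 3 = 1 + 3 = 4
dist(I3) = dist(I2) + 4 = 4 + 4 = 8
dist(I4) = dist(I1) + 1 = 5 + 1 = 6
dist(I5) = dist(I0) + 4 = 1 + 4 = 5
dist(I6) = dist(I3) + 3 = 8 + 3 = 11
Critical path = max dist = 11

11


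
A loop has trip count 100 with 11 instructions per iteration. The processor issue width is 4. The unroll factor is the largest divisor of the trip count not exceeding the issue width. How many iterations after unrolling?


Largest divisor of 100 <= 4 is 4
New iterations = 100 / 4 = 25

25


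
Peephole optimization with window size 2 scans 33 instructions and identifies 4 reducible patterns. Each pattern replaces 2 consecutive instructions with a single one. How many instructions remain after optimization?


Each match removes 1 instructions.
Total removed = 4 * 1 = 4
Remaining = 33 - 4 = 29

29


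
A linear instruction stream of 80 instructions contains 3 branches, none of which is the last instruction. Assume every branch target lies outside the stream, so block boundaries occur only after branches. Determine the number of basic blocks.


With no in-sequence branch targets, the leaders are the first instruction plus the instruction after each branch.
Number of basic blocks = branches + 1
= 3 + 1 = 4

4


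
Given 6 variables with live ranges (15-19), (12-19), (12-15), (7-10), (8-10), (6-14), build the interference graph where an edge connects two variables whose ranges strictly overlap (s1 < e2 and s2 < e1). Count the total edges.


Check all pairs for overlapping intervals.
Two intervals (s1,e1) and (s2,e2) overlap if s1 < e2 and s2 < e1.
v0 (15-19) vs v1..v5: overlaps v1 -> 1
v1 (12-19) vs v2..v5: overlaps v2, v5 -> 2
v2 (12-15) vs v3..v5: overlaps v5 -> 1
v3 (7-10) vs v4..v5: overlaps v4, v5 -> 2
v4 (8-10) vs v5: overlaps v5 -> 1
Total overlapping pairs = 1 + 2 + 1 + 2 + 1 = 7

7


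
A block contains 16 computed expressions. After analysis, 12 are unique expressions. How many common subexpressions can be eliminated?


CSE count = total expressions - unique expressions
= 16 - 12 = 4

4


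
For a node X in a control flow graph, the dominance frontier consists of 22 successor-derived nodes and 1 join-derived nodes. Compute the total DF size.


DF(X) = direct successor contributions + join point contributions
= 22 + 1 = 23

23


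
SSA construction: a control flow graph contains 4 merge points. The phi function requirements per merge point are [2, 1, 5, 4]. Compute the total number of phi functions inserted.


Total phi functions = sum of phi functions at each join node
= 2 + 1 + 5 + 4 = 12

12


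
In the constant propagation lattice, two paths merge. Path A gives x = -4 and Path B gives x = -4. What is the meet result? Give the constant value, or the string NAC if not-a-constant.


Meet operation: if both paths give the same constant, result is that constant; if they differ, result is NAC (not-a-constant).
Path A: -4, Path B: -4 -> equal
Result: constant -> -4

-4


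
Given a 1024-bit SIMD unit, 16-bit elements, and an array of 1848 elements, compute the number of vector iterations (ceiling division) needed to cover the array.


Width = 1024 / 16 = 64 elements per vector op
Iterations = ceil(1848 / 64) = 29

29


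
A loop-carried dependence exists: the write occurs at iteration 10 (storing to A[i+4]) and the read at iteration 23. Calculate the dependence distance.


Distance = read iteration - write iteration
= 23 - 10 = 13

13


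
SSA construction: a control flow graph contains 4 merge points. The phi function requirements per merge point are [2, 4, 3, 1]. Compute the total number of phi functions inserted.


Total phi functions = sum of phi functions at each join node
= 2 + 4 + 3 + 1 = 10

10


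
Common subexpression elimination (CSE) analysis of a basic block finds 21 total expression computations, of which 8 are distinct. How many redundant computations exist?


CSE count = total expressions - unique expressions
= 21 - 8 = 13

13


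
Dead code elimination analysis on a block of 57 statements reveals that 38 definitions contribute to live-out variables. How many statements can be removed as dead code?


Dead code = total statements - live definitions
= 57 - 38 = 19

19


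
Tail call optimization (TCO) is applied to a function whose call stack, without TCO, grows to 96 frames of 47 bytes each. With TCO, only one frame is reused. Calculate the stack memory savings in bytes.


Without TCO: 96 * 47 = 4512 bytes
With TCO: reuse 1 frame = 47 bytes
Savings = 4512 - 47 = 4465

4465


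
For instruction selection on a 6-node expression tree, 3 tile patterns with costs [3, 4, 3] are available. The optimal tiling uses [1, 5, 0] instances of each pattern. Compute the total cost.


Total cost = sum(count_i * cost_i)
= 1*3 + 5*4 + 0*3
= 23

23


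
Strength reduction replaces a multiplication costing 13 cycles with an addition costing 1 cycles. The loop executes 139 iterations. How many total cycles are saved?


Per-iteration saving = 13 - 1 = 12
Total saved = 139 * 12 = 1668

1668


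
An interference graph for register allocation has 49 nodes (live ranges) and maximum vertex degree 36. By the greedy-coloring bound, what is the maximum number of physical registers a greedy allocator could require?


Greedy coloring never needs more than (max_degree + 1) colors: when coloring a vertex, at most max_degree neighbors are already colored.
Upper bound = 36 + 1 = 37

37


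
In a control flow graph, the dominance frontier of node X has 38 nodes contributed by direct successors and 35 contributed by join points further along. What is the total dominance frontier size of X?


DF(X) = direct successor contributions + join point contributions
= 38 + 35 = 73

73


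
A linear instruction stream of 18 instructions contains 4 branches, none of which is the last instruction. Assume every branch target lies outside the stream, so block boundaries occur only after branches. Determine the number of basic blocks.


With no in-sequence branch targets, the leaders are the first instruction plus the instruction after each branch.
Number of basic blocks = branches + 1
= 4 + 1 = 5

5


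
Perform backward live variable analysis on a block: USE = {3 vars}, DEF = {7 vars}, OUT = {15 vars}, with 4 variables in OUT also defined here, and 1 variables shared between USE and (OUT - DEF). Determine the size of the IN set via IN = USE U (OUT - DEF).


OUT - DEF: 15 - 4 = 11
|IN| = |USE| + |OUT - DEF| - |USE ∩ (OUT - DEF)| = 3 + 11 - 1 = 13

13


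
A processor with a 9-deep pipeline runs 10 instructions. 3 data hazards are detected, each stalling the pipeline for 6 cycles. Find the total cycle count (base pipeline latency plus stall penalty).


Base cycles = 9 + 10 - 1 = 18
Total stalls = 3 * 6 = 18
Total = 18 + 18 = 36

36


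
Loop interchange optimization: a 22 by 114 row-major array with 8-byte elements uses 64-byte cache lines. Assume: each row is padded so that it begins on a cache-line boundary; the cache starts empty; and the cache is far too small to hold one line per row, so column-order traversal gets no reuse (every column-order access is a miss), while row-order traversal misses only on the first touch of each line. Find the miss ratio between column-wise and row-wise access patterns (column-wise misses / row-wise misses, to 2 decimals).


Each row occupies 114 * 8 = 912 bytes and starts on a line boundary, so it spans ceil(912 / 64) = 15 cache lines.
Row-major traversal misses (one per line touched): 22 * ceil(114 * 8 / 64) = 330
Column-major traversal misses (no reuse, every access misses): 22 * 114 = 2508
Ratio = 2508 / 330 = 7.6

7.6


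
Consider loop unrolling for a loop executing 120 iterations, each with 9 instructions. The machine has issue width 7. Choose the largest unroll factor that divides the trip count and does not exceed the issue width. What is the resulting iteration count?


Largest divisor of 120 <= 7 is 6
New iterations = 120 / 6 = 20

20


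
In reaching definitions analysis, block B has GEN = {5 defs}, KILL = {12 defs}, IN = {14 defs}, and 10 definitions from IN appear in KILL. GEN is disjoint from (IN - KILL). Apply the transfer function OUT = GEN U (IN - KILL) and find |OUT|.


IN - KILL: 14 - 10 = 4 surviving definitions
OUT = GEN + surviving = 5 + 4 = 9

9


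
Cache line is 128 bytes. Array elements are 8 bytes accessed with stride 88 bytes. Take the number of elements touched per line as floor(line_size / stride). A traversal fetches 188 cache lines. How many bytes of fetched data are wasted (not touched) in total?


Elements per line = floor(128 / 88) = 1
Bytes used per line = 1 * 8 = 8
Wasted per line = 128 - 8 = 120
Total wasted = 120 * 188 = 22560

22560


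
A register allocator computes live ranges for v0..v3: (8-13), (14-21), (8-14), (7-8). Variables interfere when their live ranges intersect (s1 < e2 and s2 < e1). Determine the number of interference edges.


Check all pairs for overlapping intervals.
Two intervals (s1,e1) and (s2,e2) overlap if s1 < e2 and s2 < e1.
v0 (8-13) vs v1..v3: overlaps v2 -> 1
v1 (14-21) vs v2..v3: overlaps none -> 0
v2 (8-14) vs v3: overlaps none -> 0
Total overlapping pairs = 1 + 0 + 0 = 1

1


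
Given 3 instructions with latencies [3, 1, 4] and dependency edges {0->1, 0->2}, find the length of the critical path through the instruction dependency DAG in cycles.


Compute longest path through dependency graph: dist(Ik) = max over predecessors of dist + latency(Ik).
dist(I0) = latency 3 = 3
dist(I1) = dist(I0) + 1 = 3 + 1 = 4
dist(I2) = dist(I0) + 4 = 3 + 4 = 7
Critical path = max dist = 7

7


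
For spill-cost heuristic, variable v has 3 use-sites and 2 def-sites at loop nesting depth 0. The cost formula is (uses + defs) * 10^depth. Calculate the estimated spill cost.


uses + defs = 3 + 2 = 5
10^0 = 1
Spill cost = 5 * 1 = 5

5


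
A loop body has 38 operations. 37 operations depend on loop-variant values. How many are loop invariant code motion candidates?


Invariant candidates = total - loop-dependent
= 38 - 37 = 1

1


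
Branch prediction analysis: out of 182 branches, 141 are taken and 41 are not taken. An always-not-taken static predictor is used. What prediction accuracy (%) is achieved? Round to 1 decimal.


Predictor: always-not-taken
Correct predictions = 41
Accuracy = 41 / 182 * 100 = 22.5%

22.5


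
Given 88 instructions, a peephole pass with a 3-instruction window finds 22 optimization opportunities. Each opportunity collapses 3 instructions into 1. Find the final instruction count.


Each match removes 2 instructions.
Total removed = 22 * 2 = 44
Remaining = 88 - 44 = 44

44


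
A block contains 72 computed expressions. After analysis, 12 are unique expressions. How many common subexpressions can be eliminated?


CSE count = total expressions - unique expressions
= 72 - 12 = 60

60


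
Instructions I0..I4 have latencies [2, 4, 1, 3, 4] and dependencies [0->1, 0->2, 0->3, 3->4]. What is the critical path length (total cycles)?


Compute longest path through dependency graph: dist(Ik) = max over predecessors of dist + latency(Ik).
dist(I0) = latency 2 = 2
dist(I1) = dist(I0) + 4 = 2 + 4 = 6
dist(I2) = dist(I0) + 1 = 2 + 1 = 3
dist(I3) = dist(I0) + 3 = 2 + 3 = 5
dist(I4) = dist(I3) + 4 = 5 + 4 = 9
Critical path = max dist = 9

9


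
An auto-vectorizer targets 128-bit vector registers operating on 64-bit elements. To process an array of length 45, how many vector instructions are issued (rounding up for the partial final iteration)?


Width = 128 / 64 = 2 elements per vector op
Iterations = ceil(45 / 2) = 23

23


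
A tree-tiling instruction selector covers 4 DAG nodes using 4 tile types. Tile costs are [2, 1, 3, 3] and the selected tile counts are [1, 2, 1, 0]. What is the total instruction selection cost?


Total cost = sum(count_i * cost_i)
= 1*2 + 2*1 + 1*3 + 0*3
= 7

7


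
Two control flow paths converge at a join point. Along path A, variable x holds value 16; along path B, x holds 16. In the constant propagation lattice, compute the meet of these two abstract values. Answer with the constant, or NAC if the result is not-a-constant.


Meet operation: if both paths give the same constant, result is that constant; if they differ, result is NAC (not-a-constant).
Path A: 16, Path B: 16 -> equal
Result: constant -> 16

16


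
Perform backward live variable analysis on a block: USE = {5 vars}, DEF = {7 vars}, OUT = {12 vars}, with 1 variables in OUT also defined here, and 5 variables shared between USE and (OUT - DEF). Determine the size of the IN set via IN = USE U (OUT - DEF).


OUT - DEF: 12 - 1 = 11
|IN| = |USE| + |OUT - DEF| - |USE ∩ (OUT - DEF)| = 5 + 11 - 5 = 11

11


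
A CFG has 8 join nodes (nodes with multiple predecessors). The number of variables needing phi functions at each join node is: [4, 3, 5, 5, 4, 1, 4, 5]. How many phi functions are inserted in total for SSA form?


Total phi functions = sum of phi functions at each join node
= 4 + 3 + 5 + 5 + 4 + 1 + 4 + 5 = 31

31


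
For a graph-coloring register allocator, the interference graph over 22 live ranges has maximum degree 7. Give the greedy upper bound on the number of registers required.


Greedy coloring never needs more than (max_degree + 1) colors: when coloring a vertex, at most max_degree neighbors are already colored.
Upper bound = 7 + 1 = 8

8


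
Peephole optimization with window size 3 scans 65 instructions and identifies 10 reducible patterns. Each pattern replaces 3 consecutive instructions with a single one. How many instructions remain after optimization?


Each match removes 2 instructions.
Total removed = 10 * 2 = 20
Remaining = 65 - 20 = 45

45


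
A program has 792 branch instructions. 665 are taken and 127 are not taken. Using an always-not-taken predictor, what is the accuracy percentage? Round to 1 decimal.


Predictor: always-not-taken
Correct predictions = 127
Accuracy = 127 / 792 * 100 = 16.0%

16.0


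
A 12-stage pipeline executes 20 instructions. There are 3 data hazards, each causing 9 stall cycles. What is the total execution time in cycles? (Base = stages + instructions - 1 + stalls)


Base cycles = 12 + 20 - 1 = 31
Total stalls = 3 * 9 = 27
Total = 31 + 27 = 58

58


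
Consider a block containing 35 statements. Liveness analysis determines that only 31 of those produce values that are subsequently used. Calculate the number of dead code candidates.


Dead code = total statements - live definitions
= 35 - 31 = 4

4


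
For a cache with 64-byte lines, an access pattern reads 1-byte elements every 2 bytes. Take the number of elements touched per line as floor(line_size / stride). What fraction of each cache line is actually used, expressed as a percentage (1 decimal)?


Elements per cache line = floor(64 / 2) = 32
Bytes used = 32 * 1 = 32
Utilization = 32 / 64 * 100 = 50.0%

50.0


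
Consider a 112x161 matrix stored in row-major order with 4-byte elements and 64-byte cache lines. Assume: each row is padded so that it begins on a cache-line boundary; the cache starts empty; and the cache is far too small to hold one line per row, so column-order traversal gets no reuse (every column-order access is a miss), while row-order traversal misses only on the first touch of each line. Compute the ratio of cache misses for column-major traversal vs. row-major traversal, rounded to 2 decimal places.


Each row occupies 161 * 4 = 644 bytes and starts on a line boundary, so it spans ceil(644 / 64) = 11 cache lines.
Row-major traversal misses (one per line touched): 112 * ceil(161 * 4 / 64) = 1232
Column-major traversal misses (no reuse, every access misses): 112 * 161 = 18032
Ratio = 18032 / 1232 = 14.64

14.64


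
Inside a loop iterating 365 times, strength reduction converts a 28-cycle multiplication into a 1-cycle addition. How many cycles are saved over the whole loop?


Per-iteration saving = 28 - 1 = 27
Total saved = 365 * 27 = 9855

9855


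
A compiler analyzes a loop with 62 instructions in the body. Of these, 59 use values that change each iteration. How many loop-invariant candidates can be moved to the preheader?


Invariant candidates = total - loop-dependent
= 62 - 59 = 3

3


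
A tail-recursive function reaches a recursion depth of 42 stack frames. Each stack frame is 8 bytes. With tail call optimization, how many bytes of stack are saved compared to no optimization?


Without TCO: 42 * 8 = 336 bytes
With TCO: reuse 1 frame = 8 bytes
Savings = 336 - 8 = 328

328


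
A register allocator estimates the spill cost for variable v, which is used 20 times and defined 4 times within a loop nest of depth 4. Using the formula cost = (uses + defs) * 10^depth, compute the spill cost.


uses + defs = 20 + 4 = 24
10^4 = 10000
Spill cost = 24 * 10000 = 240000

240000


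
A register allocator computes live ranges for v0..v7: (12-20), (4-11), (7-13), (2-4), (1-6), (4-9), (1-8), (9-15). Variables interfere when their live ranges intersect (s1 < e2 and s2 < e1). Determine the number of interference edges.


Check all pairs for overlapping intervals.
Two intervals (s1,e1) and (s2,e2) overlap if s1 < e2 and s2 < e1.
v0 (12-20) vs v1..v7: overlaps v2, v7 -> 2
v1 (4-11) vs v2..v7: overlaps v2, v4, v5, v6, v7 -> 5
v2 (7-13) vs v3..v7: overlaps v5, v6, v7 -> 3
v3 (2-4) vs v4..v7: overlaps v4, v6 -> 2
v4 (1-6) vs v5..v7: overlaps v5, v6 -> 2
v5 (4-9) vs v6..v7: overlaps v6 -> 1
v6 (1-8) vs v7: overlaps none -> 0
Total overlapping pairs = 2 + 5 + 3 + 2 + 2 + 1 + 0 = 15

15


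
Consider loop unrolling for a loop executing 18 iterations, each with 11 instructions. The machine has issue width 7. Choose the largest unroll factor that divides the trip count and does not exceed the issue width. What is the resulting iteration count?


Largest divisor of 18 <= 7 is 6
New iterations = 18 / 6 = 3

3
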